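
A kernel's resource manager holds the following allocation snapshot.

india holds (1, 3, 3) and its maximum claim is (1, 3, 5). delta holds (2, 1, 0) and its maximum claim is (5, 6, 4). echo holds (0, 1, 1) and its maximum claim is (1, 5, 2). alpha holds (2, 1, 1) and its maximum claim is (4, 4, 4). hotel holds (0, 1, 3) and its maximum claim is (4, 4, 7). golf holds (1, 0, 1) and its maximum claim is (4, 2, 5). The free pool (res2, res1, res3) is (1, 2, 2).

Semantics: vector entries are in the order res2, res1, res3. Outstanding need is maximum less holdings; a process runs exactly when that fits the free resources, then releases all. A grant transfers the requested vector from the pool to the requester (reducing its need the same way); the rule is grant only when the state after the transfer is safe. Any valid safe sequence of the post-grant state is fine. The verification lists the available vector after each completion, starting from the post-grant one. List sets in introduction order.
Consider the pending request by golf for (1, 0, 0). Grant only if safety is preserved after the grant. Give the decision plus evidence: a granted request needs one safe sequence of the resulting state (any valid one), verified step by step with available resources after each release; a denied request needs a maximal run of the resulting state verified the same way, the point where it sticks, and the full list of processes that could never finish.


DENY: after the grant no complete ordering would exist.
Key observation: after india, echo complete, (1, 6, 6) is the best the pool ever gets, yet each leftover process wants more res2.
Pretend the grant happened; the run india, echo goes as far as possible. Step-by-step check:
  pool = (0, 2, 2)
  india needs (0, 0, 2) <= (0, 2, 2) -> finishes; pool += (1, 3, 3) = (1, 5, 5)
  echo needs (1, 4, 1) <= (1, 5, 5) -> finishes; pool += (0, 1, 1) = (1, 6, 6)
  delta cannot run: need (3, 5, 4) vs free (1, 6, 6) (insufficient res2)
  alpha cannot run: need (2, 3, 3) vs free (1, 6, 6) (insufficient res2)
  hotel cannot run: need (4, 3, 4) vs free (1, 6, 6) (insufficient res2)
  golf cannot run: need (2, 2, 4) vs free (1, 6, 6) (insufficient res2)
Post-grant, the permanently blocked set is delta, alpha, hotel and golf.


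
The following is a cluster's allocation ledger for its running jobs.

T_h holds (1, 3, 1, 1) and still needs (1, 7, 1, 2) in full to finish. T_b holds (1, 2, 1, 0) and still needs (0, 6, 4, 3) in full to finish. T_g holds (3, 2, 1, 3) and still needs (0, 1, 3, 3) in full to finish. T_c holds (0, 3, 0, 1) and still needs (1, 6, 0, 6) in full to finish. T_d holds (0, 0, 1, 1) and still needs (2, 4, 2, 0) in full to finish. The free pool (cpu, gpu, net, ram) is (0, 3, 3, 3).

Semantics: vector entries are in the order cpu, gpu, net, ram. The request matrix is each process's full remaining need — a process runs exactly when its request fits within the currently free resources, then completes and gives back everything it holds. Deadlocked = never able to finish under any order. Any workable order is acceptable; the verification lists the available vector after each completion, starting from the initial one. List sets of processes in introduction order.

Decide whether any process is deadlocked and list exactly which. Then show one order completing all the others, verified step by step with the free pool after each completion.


Deadlocked set: T_h, T_b and T_c.
Key observation: no order helps: past T_g, T_d, the free pool tops out at (3, 5, 5, 7), below what each blocked process needs in gpu.
The rest can finish in the order T_g, T_d. Walking it through:
  pool = (0, 3, 3, 3)
  T_g: need (0, 1, 3, 3) fits (0, 3, 3, 3); releases (3, 2, 1, 3), pool now (3, 5, 4, 6)
  T_d: need (2, 4, 2, 0) fits (3, 5, 4, 6); releases (0, 0, 1, 1), pool now (3, 5, 5, 7)
The blocked processes can never fit:
  T_h still needs (1, 7, 1, 2) but only (3, 5, 5, 7) is free — short on gpu
  T_b still needs (0, 6, 4, 3) but only (3, 5, 5, 7) is free — short on gpu
  T_c still needs (1, 6, 0, 6) but only (3, 5, 5, 7) is free — short on gpu


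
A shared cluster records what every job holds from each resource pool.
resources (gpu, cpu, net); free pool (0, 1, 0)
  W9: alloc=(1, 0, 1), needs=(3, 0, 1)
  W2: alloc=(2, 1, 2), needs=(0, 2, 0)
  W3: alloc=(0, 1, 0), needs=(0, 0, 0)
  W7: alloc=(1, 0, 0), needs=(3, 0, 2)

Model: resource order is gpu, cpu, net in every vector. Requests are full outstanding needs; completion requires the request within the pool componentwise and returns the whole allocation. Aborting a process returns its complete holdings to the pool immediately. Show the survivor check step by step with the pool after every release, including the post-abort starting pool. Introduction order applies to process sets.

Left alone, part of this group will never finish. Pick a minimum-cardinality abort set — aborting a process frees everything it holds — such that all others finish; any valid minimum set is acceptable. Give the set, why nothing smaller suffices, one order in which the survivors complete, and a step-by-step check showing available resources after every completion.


Minimum abort set: W9.
Key observation: W7 could never have finished before the abort; with (1, 0, 1) returned by W9, it fits at step 3.
No smaller set exists: with zero aborts the deadlock remains.
One survivor order: W3, W2, W7. Verifying each step (post-abort pool first):
  pool = (1, 1, 1)
  W3 needs (0, 0, 0) <= (1, 1, 1) -> finishes; pool += (0, 1, 0) = (1, 2, 1)
  W2 needs (0, 2, 0) <= (1, 2, 1) -> finishes; pool += (2, 1, 2) = (3, 3, 3)
  W7 needs (3, 0, 2) <= (3, 3, 3) -> finishes; pool += (1, 0, 0) = (4, 3, 3)


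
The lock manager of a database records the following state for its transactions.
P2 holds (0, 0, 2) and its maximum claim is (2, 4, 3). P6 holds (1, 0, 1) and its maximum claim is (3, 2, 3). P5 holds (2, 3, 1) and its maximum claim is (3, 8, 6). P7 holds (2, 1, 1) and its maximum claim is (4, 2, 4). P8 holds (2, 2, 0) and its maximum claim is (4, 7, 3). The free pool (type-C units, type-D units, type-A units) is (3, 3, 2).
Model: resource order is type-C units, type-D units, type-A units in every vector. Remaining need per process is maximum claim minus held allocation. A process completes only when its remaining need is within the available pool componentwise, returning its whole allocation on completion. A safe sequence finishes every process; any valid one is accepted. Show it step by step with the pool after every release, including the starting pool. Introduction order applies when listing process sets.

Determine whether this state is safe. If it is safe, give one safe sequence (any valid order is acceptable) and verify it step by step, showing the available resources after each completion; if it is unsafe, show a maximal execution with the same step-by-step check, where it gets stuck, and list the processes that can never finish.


UNSAFE — no complete ordering exists.
Key observation: the pool after P6, P7, P2 is (6, 4, 6); every surviving request exceeds it in type-D units, so progress ends there.
Going as far as possible: P6, P7, P2; after that, nothing fits. Check, step by step:
  pool = (3, 3, 2)
  P6 needs (2, 2, 2) <= (3, 3, 2) -> finishes; pool += (1, 0, 1) = (4, 3, 3)
  P7 needs (2, 1, 3) <= (4, 3, 3) -> finishes; pool += (2, 1, 1) = (6, 4, 4)
  P2 needs (2, 4, 1) <= (6, 4, 4) -> finishes; pool += (0, 0, 2) = (6, 4, 6)
  P5 still needs (1, 5, 5) but only (6, 4, 6) is free — short on type-D units
  P8 still needs (2, 5, 3) but only (6, 4, 6) is free — short on type-D units
Processes that can never finish: P5 and P8.


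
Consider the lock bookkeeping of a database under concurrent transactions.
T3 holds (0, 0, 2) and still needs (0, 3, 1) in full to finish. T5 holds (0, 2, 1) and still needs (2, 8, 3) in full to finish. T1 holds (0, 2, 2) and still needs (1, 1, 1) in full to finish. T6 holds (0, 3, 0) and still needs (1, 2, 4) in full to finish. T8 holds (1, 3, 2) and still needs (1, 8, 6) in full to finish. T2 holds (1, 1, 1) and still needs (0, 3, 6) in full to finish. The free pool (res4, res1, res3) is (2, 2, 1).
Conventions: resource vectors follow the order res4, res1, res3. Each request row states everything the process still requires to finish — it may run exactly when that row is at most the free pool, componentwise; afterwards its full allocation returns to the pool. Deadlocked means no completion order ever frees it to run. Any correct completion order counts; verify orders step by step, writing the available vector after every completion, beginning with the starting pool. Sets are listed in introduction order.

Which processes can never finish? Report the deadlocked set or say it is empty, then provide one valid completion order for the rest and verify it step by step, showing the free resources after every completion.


The deadlocked set is T5, T8 and T2.
Key observation: after T1, T3, T6 the pool peaks at (2, 7, 5), and each blocked process is short somewhere: T5 on res1; T8 on res1, res3; T2 on res3.
One completion order for the rest: T1, T3, T6. Step-by-step check:
  pool = (2, 2, 1)
  T1 needs (1, 1, 1) <= (2, 2, 1) -> finishes; pool += (0, 2, 2) = (2, 4, 3)
  T3 needs (0, 3, 1) <= (2, 4, 3) -> finishes; pool += (0, 0, 2) = (2, 4, 5)
  T6 needs (1, 2, 4) <= (2, 4, 5) -> finishes; pool += (0, 3, 0) = (2, 7, 5)
The blocked processes can never fit:
  T5 still needs (2, 8, 3) but only (2, 7, 5) is free — short on res1
  T8 still needs (1, 8, 6) but only (2, 7, 5) is free — short on res1 and res3
  T2 still needs (0, 3, 6) but only (2, 7, 5) is free — short on res3


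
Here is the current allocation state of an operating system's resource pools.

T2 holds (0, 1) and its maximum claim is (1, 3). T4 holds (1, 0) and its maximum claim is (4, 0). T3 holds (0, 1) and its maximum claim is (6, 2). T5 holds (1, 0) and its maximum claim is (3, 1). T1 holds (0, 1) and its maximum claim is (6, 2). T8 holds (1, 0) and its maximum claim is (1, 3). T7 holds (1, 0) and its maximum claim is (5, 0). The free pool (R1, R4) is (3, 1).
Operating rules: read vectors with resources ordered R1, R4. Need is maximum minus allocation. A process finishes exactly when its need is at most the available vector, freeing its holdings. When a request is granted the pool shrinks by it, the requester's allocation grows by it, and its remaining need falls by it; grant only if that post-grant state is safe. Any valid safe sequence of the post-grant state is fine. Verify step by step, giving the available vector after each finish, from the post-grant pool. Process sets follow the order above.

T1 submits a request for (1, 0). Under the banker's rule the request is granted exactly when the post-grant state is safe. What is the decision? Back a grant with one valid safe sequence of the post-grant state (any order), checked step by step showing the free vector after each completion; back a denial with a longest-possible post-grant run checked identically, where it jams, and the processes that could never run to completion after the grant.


GRANT — the state after the grant stays safe, e.g. via T5, T4, T7, T1, T2, T3, T8.
Key observation: the transfer keeps a workable pool ((2, 1)); T5 starts the safe sequence.
Check on the post-grant state, step by step:
  pool = (2, 1)
  run T5 (needs (2, 1), free (2, 1)); after release of (1, 0) the pool is (3, 1)
  run T4 (needs (3, 0), free (3, 1)); after release of (1, 0) the pool is (4, 1)
  run T7 (needs (4, 0), free (4, 1)); after release of (1, 0) the pool is (5, 1)
  run T1 (needs (5, 1), free (5, 1)); after release of (1, 1) the pool is (6, 2)
  run T2 (needs (1, 2), free (6, 2)); after release of (0, 1) the pool is (6, 3)
  run T3 (needs (6, 1), free (6, 3)); after release of (0, 1) the pool is (6, 4)
  run T8 (needs (0, 3), free (6, 4)); after release of (1, 0) the pool is (7, 4)


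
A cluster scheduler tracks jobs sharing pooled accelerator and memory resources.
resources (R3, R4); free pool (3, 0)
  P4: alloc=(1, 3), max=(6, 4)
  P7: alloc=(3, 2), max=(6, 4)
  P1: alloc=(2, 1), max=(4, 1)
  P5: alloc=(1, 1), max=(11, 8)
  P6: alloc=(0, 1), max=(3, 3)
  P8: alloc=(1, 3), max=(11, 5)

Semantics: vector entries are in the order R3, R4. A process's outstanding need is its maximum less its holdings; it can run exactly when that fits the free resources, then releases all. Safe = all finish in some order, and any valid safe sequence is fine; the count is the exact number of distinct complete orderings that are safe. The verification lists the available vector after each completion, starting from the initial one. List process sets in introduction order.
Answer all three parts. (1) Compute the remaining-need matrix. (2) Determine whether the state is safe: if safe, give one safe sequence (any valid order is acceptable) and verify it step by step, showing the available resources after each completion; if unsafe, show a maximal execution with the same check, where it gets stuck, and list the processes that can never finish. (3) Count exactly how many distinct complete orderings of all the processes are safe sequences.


(1) Outstanding need per process (order R3, R4):
  P4: (5, 1)
  P7: (3, 2)
  P1: (2, 0)
  P5: (10, 7)
  P6: (3, 2)
  P8: (10, 2)
(2) UNSAFE.
Key observation: the wall is R3: completing P1, P4, P7, P6 brings the pool only to (9, 7), and all the rest need more.
Going as far as possible: P1, P4, P7, P6; after that, nothing fits. Verifying each step:
  pool = (3, 0)
  P1 needs (2, 0) <= (3, 0) -> finishes; pool += (2, 1) = (5, 1)
  P4 needs (5, 1) <= (5, 1) -> finishes; pool += (1, 3) = (6, 4)
  P7 needs (3, 2) <= (6, 4) -> finishes; pool += (3, 2) = (9, 6)
  P6 needs (3, 2) <= (9, 6) -> finishes; pool += (0, 1) = (9, 7)
  P5 still needs (10, 7) but only (9, 7) is free — short on R3
  P8 still needs (10, 2) but only (9, 7) is free — short on R3
Permanently blocked: P5 and P8.
(3) The exact count: 0 of the possible complete orderings are safe sequences.


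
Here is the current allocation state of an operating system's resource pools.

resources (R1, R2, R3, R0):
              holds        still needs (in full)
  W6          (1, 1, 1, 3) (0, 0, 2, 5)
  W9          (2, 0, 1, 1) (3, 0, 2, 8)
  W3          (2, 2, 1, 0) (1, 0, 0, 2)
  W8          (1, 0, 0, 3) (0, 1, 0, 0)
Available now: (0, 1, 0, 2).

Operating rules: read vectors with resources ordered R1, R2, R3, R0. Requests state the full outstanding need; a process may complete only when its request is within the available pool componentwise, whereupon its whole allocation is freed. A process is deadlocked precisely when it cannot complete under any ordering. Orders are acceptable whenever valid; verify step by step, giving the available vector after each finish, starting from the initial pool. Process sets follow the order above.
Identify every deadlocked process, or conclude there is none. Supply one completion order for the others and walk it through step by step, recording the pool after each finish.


Deadlocked: W6 and W9.
Key observation: the wall is R3: completing W8, W3 brings the pool only to (3, 3, 1, 5), and all the rest need more.
One completion order for the rest: W8, W3. Walking it through:
  pool = (0, 1, 0, 2)
  run W8 (needs (0, 1, 0, 0), free (0, 1, 0, 2)); after release of (1, 0, 0, 3) the pool is (1, 1, 0, 5)
  run W3 (needs (1, 0, 0, 2), free (1, 1, 0, 5)); after release of (2, 2, 1, 0) the pool is (3, 3, 1, 5)
The blocked processes can never fit:
  W6 cannot run: need (0, 0, 2, 5) vs free (3, 3, 1, 5) (insufficient R3)
  W9 cannot run: need (3, 0, 2, 8) vs free (3, 3, 1, 5) (insufficient R3 and R0)


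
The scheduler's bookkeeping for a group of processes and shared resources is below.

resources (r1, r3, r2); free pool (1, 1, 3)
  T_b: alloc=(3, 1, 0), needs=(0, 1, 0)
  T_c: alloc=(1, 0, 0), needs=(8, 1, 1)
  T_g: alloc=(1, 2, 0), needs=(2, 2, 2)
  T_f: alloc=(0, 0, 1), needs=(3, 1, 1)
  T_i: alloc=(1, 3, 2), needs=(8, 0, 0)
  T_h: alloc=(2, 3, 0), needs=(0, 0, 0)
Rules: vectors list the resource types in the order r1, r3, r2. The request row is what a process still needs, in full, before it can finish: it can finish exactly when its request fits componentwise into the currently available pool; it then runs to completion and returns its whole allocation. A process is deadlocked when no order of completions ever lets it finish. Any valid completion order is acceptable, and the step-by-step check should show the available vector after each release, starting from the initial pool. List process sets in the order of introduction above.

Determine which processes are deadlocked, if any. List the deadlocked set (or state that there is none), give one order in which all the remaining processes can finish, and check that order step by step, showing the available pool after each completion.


Deadlocked: T_c and T_i.
Key observation: the wall is r1: completing T_h, T_b, T_g, T_f brings the pool only to (7, 7, 4), and all the rest need more.
The rest can finish in the order T_h, T_b, T_g, T_f. Walking it through:
  pool = (1, 1, 3)
  run T_h (needs (0, 0, 0), free (1, 1, 3)); after release of (2, 3, 0) the pool is (3, 4, 3)
  run T_b (needs (0, 1, 0), free (3, 4, 3)); after release of (3, 1, 0) the pool is (6, 5, 3)
  run T_g (needs (2, 2, 2), free (6, 5, 3)); after release of (1, 2, 0) the pool is (7, 7, 3)
  run T_f (needs (3, 1, 1), free (7, 7, 3)); after release of (0, 0, 1) the pool is (7, 7, 4)
The stuck group stays short no matter what:
  blocked: T_c wants (8, 1, 1), pool (7, 7, 4) — not enough r1
  blocked: T_i wants (8, 0, 0), pool (7, 7, 4) — not enough r1


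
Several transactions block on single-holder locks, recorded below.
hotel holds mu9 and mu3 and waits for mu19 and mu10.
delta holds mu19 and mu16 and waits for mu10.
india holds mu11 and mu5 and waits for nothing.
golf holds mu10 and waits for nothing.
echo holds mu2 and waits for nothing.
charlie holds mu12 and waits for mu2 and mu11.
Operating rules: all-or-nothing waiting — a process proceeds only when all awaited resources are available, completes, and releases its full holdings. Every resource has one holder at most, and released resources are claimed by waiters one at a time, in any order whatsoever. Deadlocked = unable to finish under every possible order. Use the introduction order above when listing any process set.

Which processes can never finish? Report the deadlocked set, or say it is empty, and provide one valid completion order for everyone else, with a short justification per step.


The deadlocked set is empty.
Key observation: there is no circular wait here — follow any chain and it reaches a process that is free to run now.
One completion order for the rest: echo, golf, delta, hotel, india, charlie.
Verifying each step:
  run echo (it waits on nothing); releases mu2
  run golf (it waits on nothing); releases mu10
  delta: everything it awaited (mu10) is free; runs, freeing mu19 and mu16
  hotel: everything it awaited (mu19 and mu10) is free; runs, freeing mu9 and mu3
  run india (it waits on nothing); releases mu11 and mu5
  charlie: everything it awaited (mu2 and mu11) is free; runs, freeing mu12


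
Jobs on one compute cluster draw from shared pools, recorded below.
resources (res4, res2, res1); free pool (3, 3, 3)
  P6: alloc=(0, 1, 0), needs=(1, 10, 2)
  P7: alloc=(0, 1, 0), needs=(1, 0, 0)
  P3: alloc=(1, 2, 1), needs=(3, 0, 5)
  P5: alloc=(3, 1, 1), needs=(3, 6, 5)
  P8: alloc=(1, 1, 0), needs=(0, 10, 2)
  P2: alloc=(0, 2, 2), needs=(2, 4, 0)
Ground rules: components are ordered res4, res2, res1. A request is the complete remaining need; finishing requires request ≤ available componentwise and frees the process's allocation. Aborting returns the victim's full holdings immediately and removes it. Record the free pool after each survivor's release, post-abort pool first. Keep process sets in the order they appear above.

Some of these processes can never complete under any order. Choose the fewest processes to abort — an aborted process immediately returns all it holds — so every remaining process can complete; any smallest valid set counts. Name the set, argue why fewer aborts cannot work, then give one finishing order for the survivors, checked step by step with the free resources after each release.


Abort P6.
Key observation: no ordering could ever have run P8 before the abort of P6; with (0, 1, 0) back in the pool it fits at step 5.
Why nothing smaller works: aborting no one leaves the state deadlocked as given.
The survivors complete as P7, P2, P3, P5, P8. Step-by-step check (starting from the post-abort pool):
  pool = (3, 4, 3)
  P7: need (1, 0, 0) fits (3, 4, 3); releases (0, 1, 0), pool now (3, 5, 3)
  P2: need (2, 4, 0) fits (3, 5, 3); releases (0, 2, 2), pool now (3, 7, 5)
  P3: need (3, 0, 5) fits (3, 7, 5); releases (1, 2, 1), pool now (4, 9, 6)
  P5: need (3, 6, 5) fits (4, 9, 6); releases (3, 1, 1), pool now (7, 10, 7)
  P8: need (0, 10, 2) fits (7, 10, 7); releases (1, 1, 0), pool now (8, 11, 7)


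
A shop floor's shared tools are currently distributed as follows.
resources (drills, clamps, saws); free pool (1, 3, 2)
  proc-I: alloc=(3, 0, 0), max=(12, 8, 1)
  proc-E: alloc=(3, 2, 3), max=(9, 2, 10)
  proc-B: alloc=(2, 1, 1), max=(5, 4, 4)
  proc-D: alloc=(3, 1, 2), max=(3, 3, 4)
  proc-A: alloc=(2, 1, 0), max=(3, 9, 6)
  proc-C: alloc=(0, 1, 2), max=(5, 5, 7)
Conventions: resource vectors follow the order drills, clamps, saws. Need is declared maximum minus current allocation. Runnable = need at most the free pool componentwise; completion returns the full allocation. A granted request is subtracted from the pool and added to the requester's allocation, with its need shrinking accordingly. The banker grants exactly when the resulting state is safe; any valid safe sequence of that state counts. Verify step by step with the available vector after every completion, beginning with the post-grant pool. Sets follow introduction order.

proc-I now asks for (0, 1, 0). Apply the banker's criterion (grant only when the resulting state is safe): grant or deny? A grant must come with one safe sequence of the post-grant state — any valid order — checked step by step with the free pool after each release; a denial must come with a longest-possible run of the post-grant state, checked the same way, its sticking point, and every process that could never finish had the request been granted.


GRANT — the state after the grant stays safe, e.g. via proc-D, proc-B, proc-C, proc-E, proc-I, proc-A.
Key observation: with (1, 2, 2) left after the transfer, proc-D can run at once — the state stays safe.
Verifying the post-grant state step by step:
  pool = (1, 2, 2)
  proc-D: need (0, 2, 2) fits (1, 2, 2); releases (3, 1, 2), pool now (4, 3, 4)
  proc-B: need (3, 3, 3) fits (4, 3, 4); releases (2, 1, 1), pool now (6, 4, 5)
  proc-C: need (5, 4, 5) fits (6, 4, 5); releases (0, 1, 2), pool now (6, 5, 7)
  proc-E: need (6, 0, 7) fits (6, 5, 7); releases (3, 2, 3), pool now (9, 7, 10)
  proc-I: need (9, 7, 1) fits (9, 7, 10); releases (3, 1, 0), pool now (12, 8, 10)
  proc-A: need (1, 8, 6) fits (12, 8, 10); releases (2, 1, 0), pool now (14, 9, 10)


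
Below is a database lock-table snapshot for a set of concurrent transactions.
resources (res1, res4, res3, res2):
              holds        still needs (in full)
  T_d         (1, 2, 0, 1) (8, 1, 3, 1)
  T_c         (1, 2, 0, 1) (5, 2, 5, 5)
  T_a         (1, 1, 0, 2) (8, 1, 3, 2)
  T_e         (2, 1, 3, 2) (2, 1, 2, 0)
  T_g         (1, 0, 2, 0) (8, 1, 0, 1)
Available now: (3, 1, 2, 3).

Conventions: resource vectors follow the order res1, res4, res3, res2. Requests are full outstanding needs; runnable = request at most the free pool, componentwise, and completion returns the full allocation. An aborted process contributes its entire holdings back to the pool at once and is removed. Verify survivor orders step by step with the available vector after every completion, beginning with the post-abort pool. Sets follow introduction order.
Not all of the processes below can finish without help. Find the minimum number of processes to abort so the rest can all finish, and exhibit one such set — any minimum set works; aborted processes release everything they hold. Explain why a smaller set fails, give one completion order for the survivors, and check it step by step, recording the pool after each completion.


Minimum abort set: T_d and T_a.
Key observation: no ordering could ever have run T_g before the abort of T_d and T_a; with (2, 3, 0, 3) back in the pool it fits at step 3.
No one abort is enough; case by case: T_d alone leaves T_a blocked (short on res1); T_c alone leaves T_d blocked (short on res1); T_a alone leaves T_d blocked (short on res1); T_e alone leaves T_d blocked (short on res1); T_g alone leaves T_d blocked (short on res1).
The survivors complete as T_e, T_c, T_g. Step-by-step check (starting from the post-abort pool):
  pool = (5, 4, 2, 6)
  run T_e (needs (2, 1, 2, 0), free (5, 4, 2, 6)); after release of (2, 1, 3, 2) the pool is (7, 5, 5, 8)
  run T_c (needs (5, 2, 5, 5), free (7, 5, 5, 8)); after release of (1, 2, 0, 1) the pool is (8, 7, 5, 9)
  run T_g (needs (8, 1, 0, 1), free (8, 7, 5, 9)); after release of (1, 0, 2, 0) the pool is (9, 7, 7, 9)


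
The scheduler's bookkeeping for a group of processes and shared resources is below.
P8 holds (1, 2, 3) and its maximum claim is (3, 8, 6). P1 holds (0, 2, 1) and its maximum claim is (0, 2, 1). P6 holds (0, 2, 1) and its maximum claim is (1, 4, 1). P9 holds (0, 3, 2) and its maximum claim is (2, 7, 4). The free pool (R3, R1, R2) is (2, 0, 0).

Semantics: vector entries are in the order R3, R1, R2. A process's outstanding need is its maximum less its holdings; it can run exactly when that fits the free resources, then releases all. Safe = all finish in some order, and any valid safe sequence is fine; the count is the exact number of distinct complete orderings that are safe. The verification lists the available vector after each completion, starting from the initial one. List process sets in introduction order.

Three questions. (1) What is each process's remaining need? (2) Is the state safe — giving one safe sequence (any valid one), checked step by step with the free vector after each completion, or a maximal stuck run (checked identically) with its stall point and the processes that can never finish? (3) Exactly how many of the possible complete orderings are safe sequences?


(1) Remaining need (order R3, R1, R2):
  P8: (2, 6, 3)
  P1: (0, 0, 0)
  P6: (1, 2, 0)
  P9: (2, 4, 2)
(2) SAFE. One safe sequence: P1, P6, P9, P8.
Key observation: P6 is the earliest step where a requested resource binds exactly: need (1, 2, 0), pool (2, 2, 1) at its turn.
Verifying each step:
  pool = (2, 0, 0)
  P1: need (0, 0, 0) fits (2, 0, 0); releases (0, 2, 1), pool now (2, 2, 1)
  P6: need (1, 2, 0) fits (2, 2, 1); releases (0, 2, 1), pool now (2, 4, 2)
  P9: need (2, 4, 2) fits (2, 4, 2); releases (0, 3, 2), pool now (2, 7, 4)
  P8: need (2, 6, 3) fits (2, 7, 4); releases (1, 2, 3), pool now (3, 9, 7)
(3) Exactly 1 of the possible complete orderings is a safe sequence.


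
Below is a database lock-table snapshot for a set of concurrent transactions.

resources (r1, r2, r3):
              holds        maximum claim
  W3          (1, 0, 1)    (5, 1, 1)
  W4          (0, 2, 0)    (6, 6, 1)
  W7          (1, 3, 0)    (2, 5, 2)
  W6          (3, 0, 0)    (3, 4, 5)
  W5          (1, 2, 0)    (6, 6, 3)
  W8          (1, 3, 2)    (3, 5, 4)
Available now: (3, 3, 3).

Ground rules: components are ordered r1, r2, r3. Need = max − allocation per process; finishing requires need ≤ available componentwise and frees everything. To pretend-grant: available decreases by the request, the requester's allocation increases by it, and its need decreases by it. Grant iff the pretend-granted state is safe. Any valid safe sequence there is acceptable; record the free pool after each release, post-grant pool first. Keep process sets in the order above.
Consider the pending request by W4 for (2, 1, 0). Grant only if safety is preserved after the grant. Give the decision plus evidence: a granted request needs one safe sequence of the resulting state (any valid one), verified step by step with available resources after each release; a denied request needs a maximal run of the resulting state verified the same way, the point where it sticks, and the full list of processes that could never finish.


GRANT — the state after the grant stays safe, e.g. via W7, W8, W6, W4, W5, W3.
Key observation: the transfer keeps a workable pool ((1, 2, 3)); W7 starts the safe sequence.
Check on the post-grant state, step by step:
  pool = (1, 2, 3)
  W7 needs (1, 2, 2) <= (1, 2, 3) -> finishes; pool += (1, 3, 0) = (2, 5, 3)
  W8 needs (2, 2, 2) <= (2, 5, 3) -> finishes; pool += (1, 3, 2) = (3, 8, 5)
  W6 needs (0, 4, 5) <= (3, 8, 5) -> finishes; pool += (3, 0, 0) = (6, 8, 5)
  W4 needs (4, 3, 1) <= (6, 8, 5) -> finishes; pool += (2, 3, 0) = (8, 11, 5)
  W5 needs (5, 4, 3) <= (8, 11, 5) -> finishes; pool += (1, 2, 0) = (9, 13, 5)
  W3 needs (4, 1, 0) <= (9, 13, 5) -> finishes; pool += (1, 0, 1) = (10, 13, 6)


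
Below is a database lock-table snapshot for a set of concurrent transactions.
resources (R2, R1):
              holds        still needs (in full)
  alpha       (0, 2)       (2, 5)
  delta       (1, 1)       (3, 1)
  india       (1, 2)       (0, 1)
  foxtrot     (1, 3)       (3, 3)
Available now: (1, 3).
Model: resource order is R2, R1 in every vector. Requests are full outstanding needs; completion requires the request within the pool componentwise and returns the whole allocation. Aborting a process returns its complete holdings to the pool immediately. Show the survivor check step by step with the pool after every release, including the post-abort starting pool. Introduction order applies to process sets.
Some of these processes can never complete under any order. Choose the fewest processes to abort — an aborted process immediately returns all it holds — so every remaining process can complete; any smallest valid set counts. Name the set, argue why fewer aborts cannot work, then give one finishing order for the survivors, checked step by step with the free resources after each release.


Minimum abort set: delta.
Key observation: aborting delta returns (1, 1), and foxtrot — hopeless before — runs at step 3 with the returned capacity in the pool.
Minimality: the empty abort set fails — the state is deadlocked as it stands.
The survivors complete as india, alpha, foxtrot. Verifying each step (starting from the post-abort pool):
  pool = (2, 4)
  run india (needs (0, 1), free (2, 4)); after release of (1, 2) the pool is (3, 6)
  run alpha (needs (2, 5), free (3, 6)); after release of (0, 2) the pool is (3, 8)
  run foxtrot (needs (3, 3), free (3, 8)); after release of (1, 3) the pool is (4, 11)


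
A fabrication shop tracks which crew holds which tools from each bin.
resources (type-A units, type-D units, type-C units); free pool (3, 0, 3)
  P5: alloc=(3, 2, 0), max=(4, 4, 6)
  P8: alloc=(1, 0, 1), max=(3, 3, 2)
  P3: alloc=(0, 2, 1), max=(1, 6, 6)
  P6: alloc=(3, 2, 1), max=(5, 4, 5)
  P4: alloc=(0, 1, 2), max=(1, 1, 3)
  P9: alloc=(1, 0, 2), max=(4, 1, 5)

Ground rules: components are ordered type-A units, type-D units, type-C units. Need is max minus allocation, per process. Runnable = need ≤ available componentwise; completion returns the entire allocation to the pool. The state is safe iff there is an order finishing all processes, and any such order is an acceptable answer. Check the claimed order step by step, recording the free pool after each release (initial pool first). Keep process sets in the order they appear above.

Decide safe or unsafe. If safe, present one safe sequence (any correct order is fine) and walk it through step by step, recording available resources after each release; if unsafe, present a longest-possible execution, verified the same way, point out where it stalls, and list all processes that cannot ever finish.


The state is UNSAFE.
Key observation: the wall is type-D units: completing P4, P9 brings the pool only to (4, 1, 7), and all the rest need more.
The run P4, P9 cannot be extended any further. Verifying each step:
  pool = (3, 0, 3)
  P4: need (1, 0, 1) fits (3, 0, 3); releases (0, 1, 2), pool now (3, 1, 5)
  P9: need (3, 1, 3) fits (3, 1, 5); releases (1, 0, 2), pool now (4, 1, 7)
  P5 still needs (1, 2, 6) but only (4, 1, 7) is free — short on type-D units
  P8 still needs (2, 3, 1) but only (4, 1, 7) is free — short on type-D units
  P3 still needs (1, 4, 5) but only (4, 1, 7) is free — short on type-D units
  P6 still needs (2, 2, 4) but only (4, 1, 7) is free — short on type-D units
Permanently blocked: P5, P8, P3 and P6.


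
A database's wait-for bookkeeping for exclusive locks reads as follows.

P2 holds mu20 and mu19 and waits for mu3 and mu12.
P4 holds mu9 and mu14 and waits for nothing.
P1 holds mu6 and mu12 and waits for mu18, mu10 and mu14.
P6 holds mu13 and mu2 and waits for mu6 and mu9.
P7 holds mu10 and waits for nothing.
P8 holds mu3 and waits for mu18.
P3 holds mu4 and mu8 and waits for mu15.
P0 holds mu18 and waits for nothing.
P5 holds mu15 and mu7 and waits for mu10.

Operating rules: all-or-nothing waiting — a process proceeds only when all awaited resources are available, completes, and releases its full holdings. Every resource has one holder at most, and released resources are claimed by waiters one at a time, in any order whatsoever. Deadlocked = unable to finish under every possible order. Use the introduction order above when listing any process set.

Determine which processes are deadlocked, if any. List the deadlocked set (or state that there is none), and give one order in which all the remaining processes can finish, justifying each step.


The deadlocked set is empty.
Key observation: every chain of waits terminates; starting from the processes that wait on nothing, all the rest unlock in turn.
One completion order for the rest: P0, P7, P4, P1, P5, P8, P2, P3, P6.
Verifying each step:
  P0: no waits; runs immediately, freeing mu18
  P7: no waits; runs immediately, freeing mu10
  P4: no waits; runs immediately, freeing mu9 and mu14
  P1 waits on mu18, mu10 and mu14 — all released -> runs and releases mu6 and mu12
  P5 waits on mu10 — all released -> runs and releases mu15 and mu7
  P8 waits on mu18 — all released -> runs and releases mu3
  P2 waits on mu3 and mu12 — all released -> runs and releases mu20 and mu19
  P3 waits on mu15 — all released -> runs and releases mu4 and mu8
  P6 waits on mu6 and mu9 — all released -> runs and releases mu13 and mu2


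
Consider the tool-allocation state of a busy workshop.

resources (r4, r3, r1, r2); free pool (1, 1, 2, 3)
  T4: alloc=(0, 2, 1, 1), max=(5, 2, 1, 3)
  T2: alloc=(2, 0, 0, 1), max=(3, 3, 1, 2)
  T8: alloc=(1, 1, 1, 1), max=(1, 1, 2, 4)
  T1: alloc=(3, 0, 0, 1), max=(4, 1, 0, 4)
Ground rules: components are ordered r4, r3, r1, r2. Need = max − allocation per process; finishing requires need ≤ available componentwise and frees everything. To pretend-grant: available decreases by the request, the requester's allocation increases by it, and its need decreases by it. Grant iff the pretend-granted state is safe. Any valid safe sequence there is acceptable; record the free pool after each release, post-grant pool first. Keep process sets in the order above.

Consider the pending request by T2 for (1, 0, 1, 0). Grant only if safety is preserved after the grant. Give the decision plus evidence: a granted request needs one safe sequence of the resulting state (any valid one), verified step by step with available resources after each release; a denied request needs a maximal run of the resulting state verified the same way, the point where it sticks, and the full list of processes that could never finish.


DENY. Granting would leave the state unsafe.
Key observation: after T8, T1 the pool peaks at (4, 2, 2, 5), and each blocked process is short somewhere: T4 on r4; T2 on r3.
Pretend the grant happened; the run T8, T1 goes as far as possible. Step-by-step check:
  pool = (0, 1, 1, 3)
  T8: need (0, 0, 1, 3) fits (0, 1, 1, 3); releases (1, 1, 1, 1), pool now (1, 2, 2, 4)
  T1: need (1, 1, 0, 3) fits (1, 2, 2, 4); releases (3, 0, 0, 1), pool now (4, 2, 2, 5)
  T4 still needs (5, 0, 0, 2) but only (4, 2, 2, 5) is free — short on r4
  T2 still needs (0, 3, 0, 1) but only (4, 2, 2, 5) is free — short on r3
Processes that could never finish after the grant: T4 and T2.


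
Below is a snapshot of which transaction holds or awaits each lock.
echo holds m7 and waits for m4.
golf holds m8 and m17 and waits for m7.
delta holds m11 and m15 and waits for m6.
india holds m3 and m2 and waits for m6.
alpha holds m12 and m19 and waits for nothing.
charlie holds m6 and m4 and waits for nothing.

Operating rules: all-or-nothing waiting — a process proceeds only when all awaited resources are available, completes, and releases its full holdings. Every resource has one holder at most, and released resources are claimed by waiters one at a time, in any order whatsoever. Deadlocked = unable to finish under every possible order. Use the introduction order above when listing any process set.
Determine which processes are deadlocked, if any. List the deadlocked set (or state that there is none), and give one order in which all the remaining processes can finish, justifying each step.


No process is deadlocked.
Key observation: every chain of waits terminates; starting from the processes that wait on nothing, all the rest unlock in turn.
A valid finishing order for the others: alpha, charlie, echo, delta, golf, india.
Check, step by step:
  alpha waits on nothing -> runs at once and releases m12 and m19
  charlie waits on nothing -> runs at once and releases m6 and m4
  echo: everything it awaited (m4) is free; runs, freeing m7
  delta: everything it awaited (m6) is free; runs, freeing m11 and m15
  golf: everything it awaited (m7) is free; runs, freeing m8 and m17
  india: everything it awaited (m6) is free; runs, freeing m3 and m2


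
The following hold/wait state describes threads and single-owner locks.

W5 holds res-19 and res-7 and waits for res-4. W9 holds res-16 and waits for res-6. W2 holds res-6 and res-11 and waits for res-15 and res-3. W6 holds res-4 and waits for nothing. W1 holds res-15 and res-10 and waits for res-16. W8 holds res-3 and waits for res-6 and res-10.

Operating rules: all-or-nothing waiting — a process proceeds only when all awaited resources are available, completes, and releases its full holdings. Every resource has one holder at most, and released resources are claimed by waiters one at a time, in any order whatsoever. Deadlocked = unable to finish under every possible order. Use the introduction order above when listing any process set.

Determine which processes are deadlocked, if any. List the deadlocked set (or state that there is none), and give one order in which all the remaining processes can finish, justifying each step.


Deadlocked: W9, W2, W1 and W8.
Key observation: the wait chain closes on itself along W9 -> W2 -> W1 -> W9; W8 is caught in further circular waits.
The rest can finish in the order W6, W5.
Verifying each step:
  W6: no waits; runs immediately, freeing res-4
  run W5 (all its waits — res-4 — are resolved); releases res-19 and res-7


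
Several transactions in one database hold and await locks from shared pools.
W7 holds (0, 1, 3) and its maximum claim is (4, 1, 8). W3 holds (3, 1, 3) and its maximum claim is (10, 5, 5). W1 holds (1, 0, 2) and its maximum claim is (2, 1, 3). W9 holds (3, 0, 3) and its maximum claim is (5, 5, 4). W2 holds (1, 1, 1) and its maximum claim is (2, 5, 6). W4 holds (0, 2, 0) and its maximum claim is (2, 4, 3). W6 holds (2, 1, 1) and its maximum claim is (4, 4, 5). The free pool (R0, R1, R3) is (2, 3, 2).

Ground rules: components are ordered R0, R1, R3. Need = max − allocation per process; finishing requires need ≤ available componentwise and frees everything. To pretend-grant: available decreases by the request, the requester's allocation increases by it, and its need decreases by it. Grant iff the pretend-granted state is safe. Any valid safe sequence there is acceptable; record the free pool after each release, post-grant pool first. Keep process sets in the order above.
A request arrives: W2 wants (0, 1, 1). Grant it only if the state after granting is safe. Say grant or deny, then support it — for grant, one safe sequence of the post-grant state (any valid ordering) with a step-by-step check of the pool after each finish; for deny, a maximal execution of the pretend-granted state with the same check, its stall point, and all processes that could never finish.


DENY: after the grant no complete ordering would exist.
Key observation: after W1, W4 the pool peaks at (3, 4, 3), and each blocked process is short somewhere: W7 on R0, R3; W3 on R0; W9 on R1; W2 on R3; W6 on R3.
On the post-grant state, W1, W4 is a maximal run — nothing extends it. Check, step by step:
  pool = (2, 2, 1)
  run W1 (needs (1, 1, 1), free (2, 2, 1)); after release of (1, 0, 2) the pool is (3, 2, 3)
  run W4 (needs (2, 2, 3), free (3, 2, 3)); after release of (0, 2, 0) the pool is (3, 4, 3)
  W7 cannot run: need (4, 0, 5) vs free (3, 4, 3) (insufficient R0 and R3)
  W3 cannot run: need (7, 4, 2) vs free (3, 4, 3) (insufficient R0)
  W9 cannot run: need (2, 5, 1) vs free (3, 4, 3) (insufficient R1)
  W2 cannot run: need (1, 3, 4) vs free (3, 4, 3) (insufficient R3)
  W6 cannot run: need (2, 3, 4) vs free (3, 4, 3) (insufficient R3)
Had the request been granted, W7, W3, W9, W2 and W6 could never finish.
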